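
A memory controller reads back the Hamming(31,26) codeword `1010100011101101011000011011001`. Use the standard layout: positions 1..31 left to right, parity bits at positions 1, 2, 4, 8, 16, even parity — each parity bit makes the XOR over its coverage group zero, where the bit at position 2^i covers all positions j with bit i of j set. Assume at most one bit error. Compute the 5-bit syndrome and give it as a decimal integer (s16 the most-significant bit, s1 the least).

4

s1: b1⊕b3⊕b5⊕b7⊕b9⊕b11⊕b13⊕b15⊕b17⊕b19⊕b21⊕b23⊕b25⊕b27⊕b29⊕b31 = 1⊕1⊕1⊕0⊕1⊕1⊕1⊕0⊕0⊕1⊕0⊕0⊕1⊕1⊕0⊕1 = 0
s2: b2⊕b3⊕b6⊕b7⊕b10⊕b11⊕b14⊕b15⊕b18⊕b19⊕b22⊕b23⊕b26⊕b27⊕b30⊕b31 = 0⊕1⊕0⊕0⊕1⊕1⊕1⊕0⊕1⊕1⊕0⊕0⊕0⊕1⊕0⊕1 = 0
s4: b4⊕b5⊕b6⊕b7⊕b12⊕b13⊕b14⊕b15⊕b20⊕b21⊕b22⊕b23⊕b28⊕b29⊕b30⊕b31 = 0⊕1⊕0⊕0⊕0⊕1⊕1⊕0⊕0⊕0⊕0⊕0⊕1⊕0⊕0⊕1 = 1
s8: b8⊕b9⊕b10⊕b11⊕b12⊕b13⊕b14⊕b15⊕b24⊕b25⊕b26⊕b27⊕b28⊕b29⊕b30⊕b31 = 0⊕1⊕1⊕1⊕0⊕1⊕1⊕0⊕1⊕1⊕0⊕1⊕1⊕0⊕0⊕1 = 0
s16: b16⊕b17⊕b18⊕b19⊕b20⊕b21⊕b22⊕b23⊕b24⊕b25⊕b26⊕b27⊕b28⊕b29⊕b30⊕b31 = 1⊕0⊕1⊕1⊕0⊕0⊕0⊕0⊕1⊕1⊕0⊕1⊕1⊕0⊕0⊕1 = 0
Syndrome (s16...s1) = 00100 → position 4.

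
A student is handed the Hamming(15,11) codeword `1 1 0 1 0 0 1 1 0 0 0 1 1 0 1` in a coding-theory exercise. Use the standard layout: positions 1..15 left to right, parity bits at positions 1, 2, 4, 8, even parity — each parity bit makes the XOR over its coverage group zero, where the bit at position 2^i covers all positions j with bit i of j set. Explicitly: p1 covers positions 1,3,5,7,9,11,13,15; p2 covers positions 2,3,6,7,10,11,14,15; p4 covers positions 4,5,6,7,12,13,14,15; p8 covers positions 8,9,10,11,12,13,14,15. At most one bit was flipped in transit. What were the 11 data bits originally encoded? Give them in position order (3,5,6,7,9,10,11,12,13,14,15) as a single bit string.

00110001101

s1: b1⊕b3⊕b5⊕b7⊕b9⊕b11⊕b13⊕b15 = 1⊕0⊕0⊕1⊕0⊕0⊕1⊕1 = 0
s2: b2⊕b3⊕b6⊕b7⊕b10⊕b11⊕b14⊕b15 = 1⊕0⊕0⊕1⊕0⊕0⊕0⊕1 = 1
s4: b4⊕b5⊕b6⊕b7⊕b12⊕b13⊕b14⊕b15 = 1⊕0⊕0⊕1⊕1⊕1⊕0⊕1 = 1
s8: b8⊕b9⊕b10⊕b11⊕b12⊕b13⊕b14⊕b15 = 1⊕0⊕0⊕0⊕1⊕1⊕0⊕1 = 0
Syndrome (s8...s1) = 0110 → position 6.
Flip bit 6: corrected codeword = 110101110001101
Data bits at positions 3,5,6,7,9,10,11,12,13,14,15: 00110001101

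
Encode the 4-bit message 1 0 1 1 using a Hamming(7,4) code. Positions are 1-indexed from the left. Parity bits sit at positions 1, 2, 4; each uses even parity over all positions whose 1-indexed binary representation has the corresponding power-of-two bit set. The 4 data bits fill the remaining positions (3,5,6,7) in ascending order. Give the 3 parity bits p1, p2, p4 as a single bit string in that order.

Place data bits at non-power-of-two positions: b3=1, b5=0, b6=1, b7=1.
p1 = XOR of data positions {3,5,7} = 1⊕0⊕1 = 0
p2 = XOR of data positions {3,6,7} = 1⊕1⊕1 = 1
p4 = XOR of data positions {5,6,7} = 0⊕1⊕1 = 0
Parity bits p1,p2,p4 = 010

010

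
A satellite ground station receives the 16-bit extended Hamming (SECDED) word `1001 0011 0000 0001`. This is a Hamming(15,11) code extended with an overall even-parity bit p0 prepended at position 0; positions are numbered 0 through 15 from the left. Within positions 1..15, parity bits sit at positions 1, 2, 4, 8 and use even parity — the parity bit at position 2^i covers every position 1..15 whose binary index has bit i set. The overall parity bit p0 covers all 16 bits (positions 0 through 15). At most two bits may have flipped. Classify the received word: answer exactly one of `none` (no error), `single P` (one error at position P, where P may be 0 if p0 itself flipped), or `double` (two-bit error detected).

single 13

s1: b1⊕b3⊕b5⊕b7⊕b9⊕b11⊕b13⊕b15 = 0⊕1⊕0⊕1⊕0⊕0⊕0⊕1 = 1
s2: b2⊕b3⊕b6⊕b7⊕b10⊕b11⊕b14⊕b15 = 0⊕1⊕1⊕1⊕0⊕0⊕0⊕1 = 0
s4: b4⊕b5⊕b6⊕b7⊕b12⊕b13⊕b14⊕b15 = 0⊕0⊕1⊕1⊕0⊕0⊕0⊕1 = 1
s8: b8⊕b9⊕b10⊕b11⊕b12⊕b13⊕b14⊕b15 = 0⊕0⊕0⊕0⊕0⊕0⊕0⊕1 = 1
Syndrome (s8...s1) = 1101 → position 13.
Overall parity (XOR of all 16 bits, including p0): 1⊕0⊕0⊕1⊕0⊕0⊕1⊕1⊕0⊕0⊕0⊕0⊕0⊕0⊕0⊕1 = 1
Overall=1, syndrome position=13 → single-bit error at position 13.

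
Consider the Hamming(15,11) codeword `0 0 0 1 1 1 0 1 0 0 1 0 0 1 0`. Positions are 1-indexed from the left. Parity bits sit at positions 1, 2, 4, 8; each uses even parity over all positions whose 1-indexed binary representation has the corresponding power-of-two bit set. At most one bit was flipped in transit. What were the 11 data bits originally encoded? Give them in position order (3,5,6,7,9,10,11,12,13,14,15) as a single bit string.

s1: b1⊕b3⊕b5⊕b7⊕b9⊕b11⊕b13⊕b15 = 0⊕0⊕1⊕0⊕0⊕1⊕0⊕0 = 0
s2: b2⊕b3⊕b6⊕b7⊕b10⊕b11⊕b14⊕b15 = 0⊕0⊕1⊕0⊕0⊕1⊕1⊕0 = 1
s4: b4⊕b5⊕b6⊕b7⊕b12⊕b13⊕b14⊕b15 = 1⊕1⊕1⊕0⊕0⊕0⊕1⊕0 = 0
s8: b8⊕b9⊕b10⊕b11⊕b12⊕b13⊕b14⊕b15 = 1⊕0⊕0⊕1⊕0⊕0⊕1⊕0 = 1
Syndrome (s8...s1) = 1010 → position 10.
Flip bit 10: corrected codeword = 000111010110010
Data bits at positions 3,5,6,7,9,10,11,12,13,14,15: 01100110010

01100110010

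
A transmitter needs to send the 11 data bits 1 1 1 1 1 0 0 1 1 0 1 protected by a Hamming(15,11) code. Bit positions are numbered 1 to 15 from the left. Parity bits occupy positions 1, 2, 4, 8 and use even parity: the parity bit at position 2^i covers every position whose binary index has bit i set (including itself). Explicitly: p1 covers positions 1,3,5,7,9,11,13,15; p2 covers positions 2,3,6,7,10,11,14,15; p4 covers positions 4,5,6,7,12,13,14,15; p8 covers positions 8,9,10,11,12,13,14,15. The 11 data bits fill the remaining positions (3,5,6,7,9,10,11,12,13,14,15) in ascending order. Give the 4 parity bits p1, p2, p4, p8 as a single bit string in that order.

0000

Place data bits at non-power-of-two positions: b3=1, b5=1, b6=1, b7=1, b9=1, b10=0, b11=0, b12=1, b13=1, b14=0, b15=1.
p1 = XOR of data positions {3,5,7,9,11,13,15} = 1⊕1⊕1⊕1⊕0⊕1⊕1 = 0
p2 = XOR of data positions {3,6,7,10,11,14,15} = 1⊕1⊕1⊕0⊕0⊕0⊕1 = 0
p4 = XOR of data positions {5,6,7,12,13,14,15} = 1⊕1⊕1⊕1⊕1⊕0⊕1 = 0
p8 = XOR of data positions {9,10,11,12,13,14,15} = 1⊕0⊕0⊕1⊕1⊕0⊕1 = 0
Parity bits p1,p2,p4,p8 = 0000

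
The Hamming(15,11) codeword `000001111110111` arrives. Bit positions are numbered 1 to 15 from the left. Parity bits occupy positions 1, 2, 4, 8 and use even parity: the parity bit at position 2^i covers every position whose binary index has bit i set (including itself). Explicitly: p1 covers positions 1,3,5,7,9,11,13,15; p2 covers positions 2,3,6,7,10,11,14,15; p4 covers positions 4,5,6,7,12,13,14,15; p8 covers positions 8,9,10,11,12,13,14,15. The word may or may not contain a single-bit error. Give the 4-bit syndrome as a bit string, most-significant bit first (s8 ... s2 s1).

s1: b1⊕b3⊕b5⊕b7⊕b9⊕b11⊕b13⊕b15 = 0⊕0⊕0⊕1⊕1⊕1⊕1⊕1 = 1
s2: b2⊕b3⊕b6⊕b7⊕b10⊕b11⊕b14⊕b15 = 0⊕0⊕1⊕1⊕1⊕1⊕1⊕1 = 0
s4: b4⊕b5⊕b6⊕b7⊕b12⊕b13⊕b14⊕b15 = 0⊕0⊕1⊕1⊕0⊕1⊕1⊕1 = 1
s8: b8⊕b9⊕b10⊕b11⊕b12⊕b13⊕b14⊕b15 = 1⊕1⊕1⊕1⊕0⊕1⊕1⊕1 = 1
Syndrome (s8...s1) = 1101 → position 13.

1101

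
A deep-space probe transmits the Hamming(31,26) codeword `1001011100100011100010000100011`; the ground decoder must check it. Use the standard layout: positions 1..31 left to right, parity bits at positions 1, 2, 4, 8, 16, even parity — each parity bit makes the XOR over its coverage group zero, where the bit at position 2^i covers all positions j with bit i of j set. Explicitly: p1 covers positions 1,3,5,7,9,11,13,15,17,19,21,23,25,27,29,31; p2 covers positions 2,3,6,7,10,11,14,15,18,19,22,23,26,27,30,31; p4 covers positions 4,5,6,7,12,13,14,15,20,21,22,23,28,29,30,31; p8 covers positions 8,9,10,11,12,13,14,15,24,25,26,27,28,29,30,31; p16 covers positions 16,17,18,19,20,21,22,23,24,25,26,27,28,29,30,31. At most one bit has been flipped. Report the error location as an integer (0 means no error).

s1: b1⊕b3⊕b5⊕b7⊕b9⊕b11⊕b13⊕b15⊕b17⊕b19⊕b21⊕b23⊕b25⊕b27⊕b29⊕b31 = 1⊕0⊕0⊕1⊕0⊕1⊕0⊕1⊕1⊕0⊕1⊕0⊕0⊕0⊕0⊕1 = 1
s2: b2⊕b3⊕b6⊕b7⊕b10⊕b11⊕b14⊕b15⊕b18⊕b19⊕b22⊕b23⊕b26⊕b27⊕b30⊕b31 = 0⊕0⊕1⊕1⊕0⊕1⊕0⊕1⊕0⊕0⊕0⊕0⊕1⊕0⊕1⊕1 = 1
s4: b4⊕b5⊕b6⊕b7⊕b12⊕b13⊕b14⊕b15⊕b20⊕b21⊕b22⊕b23⊕b28⊕b29⊕b30⊕b31 = 1⊕0⊕1⊕1⊕0⊕0⊕0⊕1⊕0⊕1⊕0⊕0⊕0⊕0⊕1⊕1 = 1
s8: b8⊕b9⊕b10⊕b11⊕b12⊕b13⊕b14⊕b15⊕b24⊕b25⊕b26⊕b27⊕b28⊕b29⊕b30⊕b31 = 1⊕0⊕0⊕1⊕0⊕0⊕0⊕1⊕0⊕0⊕1⊕0⊕0⊕0⊕1⊕1 = 0
s16: b16⊕b17⊕b18⊕b19⊕b20⊕b21⊕b22⊕b23⊕b24⊕b25⊕b26⊕b27⊕b28⊕b29⊕b30⊕b31 = 1⊕1⊕0⊕0⊕0⊕1⊕0⊕0⊕0⊕0⊕1⊕0⊕0⊕0⊕1⊕1 = 0
Syndrome (s16...s1) = 00111 → position 7.

7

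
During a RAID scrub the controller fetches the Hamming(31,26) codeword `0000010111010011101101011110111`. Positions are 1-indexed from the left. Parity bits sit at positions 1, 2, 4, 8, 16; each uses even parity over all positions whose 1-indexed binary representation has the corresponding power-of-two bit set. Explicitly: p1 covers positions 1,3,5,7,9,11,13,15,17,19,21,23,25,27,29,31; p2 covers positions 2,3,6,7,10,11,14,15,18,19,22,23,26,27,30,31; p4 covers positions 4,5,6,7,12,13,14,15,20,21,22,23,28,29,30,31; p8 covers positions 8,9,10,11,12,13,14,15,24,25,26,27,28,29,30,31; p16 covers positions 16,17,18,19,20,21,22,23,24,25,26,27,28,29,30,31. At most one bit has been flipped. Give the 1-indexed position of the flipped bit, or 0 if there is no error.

s1: b1⊕b3⊕b5⊕b7⊕b9⊕b11⊕b13⊕b15⊕b17⊕b19⊕b21⊕b23⊕b25⊕b27⊕b29⊕b31 = 0⊕0⊕0⊕0⊕1⊕0⊕0⊕1⊕1⊕1⊕0⊕0⊕1⊕1⊕1⊕1 = 0
s2: b2⊕b3⊕b6⊕b7⊕b10⊕b11⊕b14⊕b15⊕b18⊕b19⊕b22⊕b23⊕b26⊕b27⊕b30⊕b31 = 0⊕0⊕1⊕0⊕1⊕0⊕0⊕1⊕0⊕1⊕1⊕0⊕1⊕1⊕1⊕1 = 1
s4: b4⊕b5⊕b6⊕b7⊕b12⊕b13⊕b14⊕b15⊕b20⊕b21⊕b22⊕b23⊕b28⊕b29⊕b30⊕b31 = 0⊕0⊕1⊕0⊕1⊕0⊕0⊕1⊕1⊕0⊕1⊕0⊕0⊕1⊕1⊕1 = 0
s8: b8⊕b9⊕b10⊕b11⊕b12⊕b13⊕b14⊕b15⊕b24⊕b25⊕b26⊕b27⊕b28⊕b29⊕b30⊕b31 = 1⊕1⊕1⊕0⊕1⊕0⊕0⊕1⊕1⊕1⊕1⊕1⊕0⊕1⊕1⊕1 = 0
s16: b16⊕b17⊕b18⊕b19⊕b20⊕b21⊕b22⊕b23⊕b24⊕b25⊕b26⊕b27⊕b28⊕b29⊕b30⊕b31 = 1⊕1⊕0⊕1⊕1⊕0⊕1⊕0⊕1⊕1⊕1⊕1⊕0⊕1⊕1⊕1 = 0
Syndrome (s16...s1) = 00010 → position 2.

2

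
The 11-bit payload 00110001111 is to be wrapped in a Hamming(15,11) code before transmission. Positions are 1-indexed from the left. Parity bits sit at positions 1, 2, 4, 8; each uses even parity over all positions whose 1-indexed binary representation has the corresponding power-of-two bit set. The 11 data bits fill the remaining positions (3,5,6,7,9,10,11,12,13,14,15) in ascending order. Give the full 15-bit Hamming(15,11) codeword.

100001100001111

Place data bits at non-power-of-two positions: b3=0, b5=0, b6=1, b7=1, b9=0, b10=0, b11=0, b12=1, b13=1, b14=1, b15=1.
p1 = XOR of data positions {3,5,7,9,11,13,15} = 0⊕0⊕1⊕0⊕0⊕1⊕1 = 1
p2 = XOR of data positions {3,6,7,10,11,14,15} = 0⊕1⊕1⊕0⊕0⊕1⊕1 = 0
p4 = XOR of data positions {5,6,7,12,13,14,15} = 0⊕1⊕1⊕1⊕1⊕1⊕1 = 0
p8 = XOR of data positions {9,10,11,12,13,14,15} = 0⊕0⊕0⊕1⊕1⊕1⊕1 = 0
Codeword b1..b15 = 100001100001111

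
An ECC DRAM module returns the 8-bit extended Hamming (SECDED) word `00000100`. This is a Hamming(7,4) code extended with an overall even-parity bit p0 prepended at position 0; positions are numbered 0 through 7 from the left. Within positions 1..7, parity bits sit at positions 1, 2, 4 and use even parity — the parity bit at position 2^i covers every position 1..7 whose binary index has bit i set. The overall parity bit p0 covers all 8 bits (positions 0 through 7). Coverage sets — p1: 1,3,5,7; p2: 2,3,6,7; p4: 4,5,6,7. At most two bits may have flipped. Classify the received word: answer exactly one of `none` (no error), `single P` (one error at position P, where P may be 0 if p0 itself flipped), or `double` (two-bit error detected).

s1: b1⊕b3⊕b5⊕b7 = 0⊕0⊕1⊕0 = 1
s2: b2⊕b3⊕b6⊕b7 = 0⊕0⊕0⊕0 = 0
s4: b4⊕b5⊕b6⊕b7 = 0⊕1⊕0⊕0 = 1
Syndrome (s4...s1) = 101 → position 5.
Overall parity (XOR of all 8 bits, including p0): 0⊕0⊕0⊕0⊕0⊕1⊕0⊕0 = 1
Overall=1, syndrome position=5 → single-bit error at position 5.

single 5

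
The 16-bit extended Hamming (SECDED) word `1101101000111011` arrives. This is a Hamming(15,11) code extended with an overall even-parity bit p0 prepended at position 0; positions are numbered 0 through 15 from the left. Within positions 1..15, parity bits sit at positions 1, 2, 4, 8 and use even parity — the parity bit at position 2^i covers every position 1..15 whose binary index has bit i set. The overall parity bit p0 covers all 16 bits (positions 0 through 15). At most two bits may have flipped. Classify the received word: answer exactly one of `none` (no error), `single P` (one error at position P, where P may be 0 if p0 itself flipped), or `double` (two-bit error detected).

double

s1: b1⊕b3⊕b5⊕b7⊕b9⊕b11⊕b13⊕b15 = 1⊕1⊕0⊕0⊕0⊕1⊕0⊕1 = 0
s2: b2⊕b3⊕b6⊕b7⊕b10⊕b11⊕b14⊕b15 = 0⊕1⊕1⊕0⊕1⊕1⊕1⊕1 = 0
s4: b4⊕b5⊕b6⊕b7⊕b12⊕b13⊕b14⊕b15 = 1⊕0⊕1⊕0⊕1⊕0⊕1⊕1 = 1
s8: b8⊕b9⊕b10⊕b11⊕b12⊕b13⊕b14⊕b15 = 0⊕0⊕1⊕1⊕1⊕0⊕1⊕1 = 1
Syndrome (s8...s1) = 1100 → position 12.
Overall parity (XOR of all 16 bits, including p0): 1⊕1⊕0⊕1⊕1⊕0⊕1⊕0⊕0⊕0⊕1⊕1⊕1⊕0⊕1⊕1 = 0
Overall=0, syndrome position=12 → double-bit error detected (uncorrectable).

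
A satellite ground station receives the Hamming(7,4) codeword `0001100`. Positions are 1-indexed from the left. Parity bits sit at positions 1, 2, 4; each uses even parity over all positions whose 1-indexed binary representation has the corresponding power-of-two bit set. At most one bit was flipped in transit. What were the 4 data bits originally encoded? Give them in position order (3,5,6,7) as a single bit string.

s1: b1⊕b3⊕b5⊕b7 = 0⊕0⊕1⊕0 = 1
s2: b2⊕b3⊕b6⊕b7 = 0⊕0⊕0⊕0 = 0
s4: b4⊕b5⊕b6⊕b7 = 1⊕1⊕0⊕0 = 0
Syndrome (s4...s1) = 001 → position 1.
Flip bit 1: corrected codeword = 1001100
Data bits at positions 3,5,6,7: 0100

0100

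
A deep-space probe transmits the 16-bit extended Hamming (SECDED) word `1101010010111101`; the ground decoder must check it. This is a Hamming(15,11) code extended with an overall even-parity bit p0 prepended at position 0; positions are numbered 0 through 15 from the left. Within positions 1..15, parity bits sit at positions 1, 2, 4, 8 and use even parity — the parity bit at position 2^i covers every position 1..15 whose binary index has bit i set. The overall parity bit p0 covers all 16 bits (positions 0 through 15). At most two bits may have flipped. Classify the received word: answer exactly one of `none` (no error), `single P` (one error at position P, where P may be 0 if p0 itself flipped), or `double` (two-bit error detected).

s1: b1⊕b3⊕b5⊕b7⊕b9⊕b11⊕b13⊕b15 = 1⊕1⊕1⊕0⊕0⊕1⊕1⊕1 = 0
s2: b2⊕b3⊕b6⊕b7⊕b10⊕b11⊕b14⊕b15 = 0⊕1⊕0⊕0⊕1⊕1⊕0⊕1 = 0
s4: b4⊕b5⊕b6⊕b7⊕b12⊕b13⊕b14⊕b15 = 0⊕1⊕0⊕0⊕1⊕1⊕0⊕1 = 0
s8: b8⊕b9⊕b10⊕b11⊕b12⊕b13⊕b14⊕b15 = 1⊕0⊕1⊕1⊕1⊕1⊕0⊕1 = 0
Syndrome (s8...s1) = 0000 → position 0 (no error).
Overall parity (XOR of all 16 bits, including p0): 1⊕1⊕0⊕1⊕0⊕1⊕0⊕0⊕1⊕0⊕1⊕1⊕1⊕1⊕0⊕1 = 0
Overall=0, syndrome position=0 → no error.

none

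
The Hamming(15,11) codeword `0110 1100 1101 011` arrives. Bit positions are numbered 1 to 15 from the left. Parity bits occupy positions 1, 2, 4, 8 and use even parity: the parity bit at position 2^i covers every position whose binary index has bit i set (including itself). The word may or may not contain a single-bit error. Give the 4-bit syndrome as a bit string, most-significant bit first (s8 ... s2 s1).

1100

s1: b1⊕b3⊕b5⊕b7⊕b9⊕b11⊕b13⊕b15 = 0⊕1⊕1⊕0⊕1⊕0⊕0⊕1 = 0
s2: b2⊕b3⊕b6⊕b7⊕b10⊕b11⊕b14⊕b15 = 1⊕1⊕1⊕0⊕1⊕0⊕1⊕1 = 0
s4: b4⊕b5⊕b6⊕b7⊕b12⊕b13⊕b14⊕b15 = 0⊕1⊕1⊕0⊕1⊕0⊕1⊕1 = 1
s8: b8⊕b9⊕b10⊕b11⊕b12⊕b13⊕b14⊕b15 = 0⊕1⊕1⊕0⊕1⊕0⊕1⊕1 = 1
Syndrome (s8...s1) = 1100 → position 12.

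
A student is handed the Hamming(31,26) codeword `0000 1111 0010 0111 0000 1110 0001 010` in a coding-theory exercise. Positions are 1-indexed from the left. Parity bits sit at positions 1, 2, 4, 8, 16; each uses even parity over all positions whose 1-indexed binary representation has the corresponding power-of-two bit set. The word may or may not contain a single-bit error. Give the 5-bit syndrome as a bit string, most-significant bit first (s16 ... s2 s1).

s1: b1⊕b3⊕b5⊕b7⊕b9⊕b11⊕b13⊕b15⊕b17⊕b19⊕b21⊕b23⊕b25⊕b27⊕b29⊕b31 = 0⊕0⊕1⊕1⊕0⊕1⊕0⊕1⊕0⊕0⊕1⊕1⊕0⊕0⊕0⊕0 = 0
s2: b2⊕b3⊕b6⊕b7⊕b10⊕b11⊕b14⊕b15⊕b18⊕b19⊕b22⊕b23⊕b26⊕b27⊕b30⊕b31 = 0⊕0⊕1⊕1⊕0⊕1⊕1⊕1⊕0⊕0⊕1⊕1⊕0⊕0⊕1⊕0 = 0
s4: b4⊕b5⊕b6⊕b7⊕b12⊕b13⊕b14⊕b15⊕b20⊕b21⊕b22⊕b23⊕b28⊕b29⊕b30⊕b31 = 0⊕1⊕1⊕1⊕0⊕0⊕1⊕1⊕0⊕1⊕1⊕1⊕1⊕0⊕1⊕0 = 0
s8: b8⊕b9⊕b10⊕b11⊕b12⊕b13⊕b14⊕b15⊕b24⊕b25⊕b26⊕b27⊕b28⊕b29⊕b30⊕b31 = 1⊕0⊕0⊕1⊕0⊕0⊕1⊕1⊕0⊕0⊕0⊕0⊕1⊕0⊕1⊕0 = 0
s16: b16⊕b17⊕b18⊕b19⊕b20⊕b21⊕b22⊕b23⊕b24⊕b25⊕b26⊕b27⊕b28⊕b29⊕b30⊕b31 = 1⊕0⊕0⊕0⊕0⊕1⊕1⊕1⊕0⊕0⊕0⊕0⊕1⊕0⊕1⊕0 = 0
Syndrome (s16...s1) = 00000 → position 0 (no error).

00000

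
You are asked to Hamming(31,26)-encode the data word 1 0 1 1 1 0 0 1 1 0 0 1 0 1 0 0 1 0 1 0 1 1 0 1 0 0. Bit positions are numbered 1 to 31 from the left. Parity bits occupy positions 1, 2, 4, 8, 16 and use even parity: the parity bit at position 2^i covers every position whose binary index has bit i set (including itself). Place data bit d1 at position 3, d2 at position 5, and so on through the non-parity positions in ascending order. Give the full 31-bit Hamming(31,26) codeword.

0110011110011001101001010110100

Place data bits at non-power-of-two positions: b3=1, b5=0, b6=1, b7=1, b9=1, b10=0, b11=0, b12=1, b13=1, b14=0, b15=0, b17=1, b18=0, b19=1, b20=0, b21=0, b22=1, b23=0, b24=1, b25=0, b26=1, b27=1, b28=0, b29=1, b30=0, b31=0.
p1 = XOR of data positions {3,5,7,9,11,13,15,17,19,21,23,25,27,29,31} = 1⊕0⊕1⊕1⊕0⊕1⊕0⊕1⊕1⊕0⊕0⊕0⊕1⊕1⊕0 = 0
p2 = XOR of data positions {3,6,7,10,11,14,15,18,19,22,23,26,27,30,31} = 1⊕1⊕1⊕0⊕0⊕0⊕0⊕0⊕1⊕1⊕0⊕1⊕1⊕0⊕0 = 1
p4 = XOR of data positions {5,6,7,12,13,14,15,20,21,22,23,28,29,30,31} = 0⊕1⊕1⊕1⊕1⊕0⊕0⊕0⊕0⊕1⊕0⊕0⊕1⊕0⊕0 = 0
p8 = XOR of data positions {9,10,11,12,13,14,15,24,25,26,27,28,29,30,31} = 1⊕0⊕0⊕1⊕1⊕0⊕0⊕1⊕0⊕1⊕1⊕0⊕1⊕0⊕0 = 1
p16 = XOR of data positions {17,18,19,20,21,22,23,24,25,26,27,28,29,30,31} = 1⊕0⊕1⊕0⊕0⊕1⊕0⊕1⊕0⊕1⊕1⊕0⊕1⊕0⊕0 = 1
Codeword b1..b31 = 0110011110011001101001010110100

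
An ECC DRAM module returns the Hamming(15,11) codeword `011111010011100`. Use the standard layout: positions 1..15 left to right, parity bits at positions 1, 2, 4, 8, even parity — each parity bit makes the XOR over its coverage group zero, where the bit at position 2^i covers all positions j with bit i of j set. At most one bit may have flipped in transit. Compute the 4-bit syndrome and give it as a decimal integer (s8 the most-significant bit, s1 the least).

4

s1: b1⊕b3⊕b5⊕b7⊕b9⊕b11⊕b13⊕b15 = 0⊕1⊕1⊕0⊕0⊕1⊕1⊕0 = 0
s2: b2⊕b3⊕b6⊕b7⊕b10⊕b11⊕b14⊕b15 = 1⊕1⊕1⊕0⊕0⊕1⊕0⊕0 = 0
s4: b4⊕b5⊕b6⊕b7⊕b12⊕b13⊕b14⊕b15 = 1⊕1⊕1⊕0⊕1⊕1⊕0⊕0 = 1
s8: b8⊕b9⊕b10⊕b11⊕b12⊕b13⊕b14⊕b15 = 1⊕0⊕0⊕1⊕1⊕1⊕0⊕0 = 0
Syndrome (s8...s1) = 0100 → position 4.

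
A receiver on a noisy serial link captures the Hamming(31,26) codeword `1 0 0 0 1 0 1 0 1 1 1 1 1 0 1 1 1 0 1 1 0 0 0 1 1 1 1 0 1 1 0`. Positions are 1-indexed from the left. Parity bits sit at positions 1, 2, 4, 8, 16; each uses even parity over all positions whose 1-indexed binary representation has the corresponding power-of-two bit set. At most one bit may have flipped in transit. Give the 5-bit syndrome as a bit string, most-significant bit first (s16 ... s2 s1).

s1: b1⊕b3⊕b5⊕b7⊕b9⊕b11⊕b13⊕b15⊕b17⊕b19⊕b21⊕b23⊕b25⊕b27⊕b29⊕b31 = 1⊕0⊕1⊕1⊕1⊕1⊕1⊕1⊕1⊕1⊕0⊕0⊕1⊕1⊕1⊕0 = 0
s2: b2⊕b3⊕b6⊕b7⊕b10⊕b11⊕b14⊕b15⊕b18⊕b19⊕b22⊕b23⊕b26⊕b27⊕b30⊕b31 = 0⊕0⊕0⊕1⊕1⊕1⊕0⊕1⊕0⊕1⊕0⊕0⊕1⊕1⊕1⊕0 = 0
s4: b4⊕b5⊕b6⊕b7⊕b12⊕b13⊕b14⊕b15⊕b20⊕b21⊕b22⊕b23⊕b28⊕b29⊕b30⊕b31 = 0⊕1⊕0⊕1⊕1⊕1⊕0⊕1⊕1⊕0⊕0⊕0⊕0⊕1⊕1⊕0 = 0
s8: b8⊕b9⊕b10⊕b11⊕b12⊕b13⊕b14⊕b15⊕b24⊕b25⊕b26⊕b27⊕b28⊕b29⊕b30⊕b31 = 0⊕1⊕1⊕1⊕1⊕1⊕0⊕1⊕1⊕1⊕1⊕1⊕0⊕1⊕1⊕0 = 0
s16: b16⊕b17⊕b18⊕b19⊕b20⊕b21⊕b22⊕b23⊕b24⊕b25⊕b26⊕b27⊕b28⊕b29⊕b30⊕b31 = 1⊕1⊕0⊕1⊕1⊕0⊕0⊕0⊕1⊕1⊕1⊕1⊕0⊕1⊕1⊕0 = 0
Syndrome (s16...s1) = 00000 → position 0 (no error).

00000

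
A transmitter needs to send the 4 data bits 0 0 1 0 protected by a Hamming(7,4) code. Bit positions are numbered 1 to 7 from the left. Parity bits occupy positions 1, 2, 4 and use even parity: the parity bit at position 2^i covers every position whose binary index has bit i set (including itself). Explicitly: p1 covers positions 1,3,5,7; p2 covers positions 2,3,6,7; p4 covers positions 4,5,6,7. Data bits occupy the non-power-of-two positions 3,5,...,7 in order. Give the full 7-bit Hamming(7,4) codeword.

0101010

Place data bits at non-power-of-two positions: b3=0, b5=0, b6=1, b7=0.
p1 = XOR of data positions {3,5,7} = 0⊕0⊕0 = 0
p2 = XOR of data positions {3,6,7} = 0⊕1⊕0 = 1
p4 = XOR of data positions {5,6,7} = 0⊕1⊕0 = 1
Codeword b1..b7 = 0101010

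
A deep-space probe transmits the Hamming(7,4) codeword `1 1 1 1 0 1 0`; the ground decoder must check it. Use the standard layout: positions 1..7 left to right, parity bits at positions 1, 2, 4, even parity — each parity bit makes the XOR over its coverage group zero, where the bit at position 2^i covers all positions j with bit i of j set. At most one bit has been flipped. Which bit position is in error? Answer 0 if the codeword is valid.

s1: b1⊕b3⊕b5⊕b7 = 1⊕1⊕0⊕0 = 0
s2: b2⊕b3⊕b6⊕b7 = 1⊕1⊕1⊕0 = 1
s4: b4⊕b5⊕b6⊕b7 = 1⊕0⊕1⊕0 = 0
Syndrome (s4...s1) = 010 → position 2.

2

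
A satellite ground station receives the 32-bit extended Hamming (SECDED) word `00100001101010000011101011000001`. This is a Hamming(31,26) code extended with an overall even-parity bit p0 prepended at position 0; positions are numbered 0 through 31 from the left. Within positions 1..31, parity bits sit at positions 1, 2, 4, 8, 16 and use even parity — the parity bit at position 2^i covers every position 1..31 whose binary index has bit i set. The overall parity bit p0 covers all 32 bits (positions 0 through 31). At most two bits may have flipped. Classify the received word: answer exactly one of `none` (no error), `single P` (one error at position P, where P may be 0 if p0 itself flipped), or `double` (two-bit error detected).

s1: b1⊕b3⊕b5⊕b7⊕b9⊕b11⊕b13⊕b15⊕b17⊕b19⊕b21⊕b23⊕b25⊕b27⊕b29⊕b31 = 0⊕0⊕0⊕1⊕0⊕0⊕0⊕0⊕0⊕1⊕0⊕0⊕1⊕0⊕0⊕1 = 0
s2: b2⊕b3⊕b6⊕b7⊕b10⊕b11⊕b14⊕b15⊕b18⊕b19⊕b22⊕b23⊕b26⊕b27⊕b30⊕b31 = 1⊕0⊕0⊕1⊕1⊕0⊕0⊕0⊕1⊕1⊕1⊕0⊕0⊕0⊕0⊕1 = 1
s4: b4⊕b5⊕b6⊕b7⊕b12⊕b13⊕b14⊕b15⊕b20⊕b21⊕b22⊕b23⊕b28⊕b29⊕b30⊕b31 = 0⊕0⊕0⊕1⊕1⊕0⊕0⊕0⊕1⊕0⊕1⊕0⊕0⊕0⊕0⊕1 = 1
s8: b8⊕b9⊕b10⊕b11⊕b12⊕b13⊕b14⊕b15⊕b24⊕b25⊕b26⊕b27⊕b28⊕b29⊕b30⊕b31 = 1⊕0⊕1⊕0⊕1⊕0⊕0⊕0⊕1⊕1⊕0⊕0⊕0⊕0⊕0⊕1 = 0
s16: b16⊕b17⊕b18⊕b19⊕b20⊕b21⊕b22⊕b23⊕b24⊕b25⊕b26⊕b27⊕b28⊕b29⊕b30⊕b31 = 0⊕0⊕1⊕1⊕1⊕0⊕1⊕0⊕1⊕1⊕0⊕0⊕0⊕0⊕0⊕1 = 1
Syndrome (s16...s1) = 10110 → position 22.
Overall parity (XOR of all 32 bits, including p0): 0⊕0⊕1⊕0⊕0⊕0⊕0⊕1⊕1⊕0⊕1⊕0⊕1⊕0⊕0⊕0⊕0⊕0⊕1⊕1⊕1⊕0⊕1⊕0⊕1⊕1⊕0⊕0⊕0⊕0⊕0⊕1 = 0
Overall=0, syndrome position=22 → double-bit error detected (uncorrectable).

double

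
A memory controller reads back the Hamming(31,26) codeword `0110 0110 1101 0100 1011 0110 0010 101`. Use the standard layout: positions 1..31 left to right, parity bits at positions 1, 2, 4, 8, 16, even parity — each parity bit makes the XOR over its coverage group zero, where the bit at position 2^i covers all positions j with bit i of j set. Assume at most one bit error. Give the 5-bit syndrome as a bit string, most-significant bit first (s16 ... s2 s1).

01111

s1: b1⊕b3⊕b5⊕b7⊕b9⊕b11⊕b13⊕b15⊕b17⊕b19⊕b21⊕b23⊕b25⊕b27⊕b29⊕b31 = 0⊕1⊕0⊕1⊕1⊕0⊕0⊕0⊕1⊕1⊕0⊕1⊕0⊕1⊕1⊕1 = 1
s2: b2⊕b3⊕b6⊕b7⊕b10⊕b11⊕b14⊕b15⊕b18⊕b19⊕b22⊕b23⊕b26⊕b27⊕b30⊕b31 = 1⊕1⊕1⊕1⊕1⊕0⊕1⊕0⊕0⊕1⊕1⊕1⊕0⊕1⊕0⊕1 = 1
s4: b4⊕b5⊕b6⊕b7⊕b12⊕b13⊕b14⊕b15⊕b20⊕b21⊕b22⊕b23⊕b28⊕b29⊕b30⊕b31 = 0⊕0⊕1⊕1⊕1⊕0⊕1⊕0⊕1⊕0⊕1⊕1⊕0⊕1⊕0⊕1 = 1
s8: b8⊕b9⊕b10⊕b11⊕b12⊕b13⊕b14⊕b15⊕b24⊕b25⊕b26⊕b27⊕b28⊕b29⊕b30⊕b31 = 0⊕1⊕1⊕0⊕1⊕0⊕1⊕0⊕0⊕0⊕0⊕1⊕0⊕1⊕0⊕1 = 1
s16: b16⊕b17⊕b18⊕b19⊕b20⊕b21⊕b22⊕b23⊕b24⊕b25⊕b26⊕b27⊕b28⊕b29⊕b30⊕b31 = 0⊕1⊕0⊕1⊕1⊕0⊕1⊕1⊕0⊕0⊕0⊕1⊕0⊕1⊕0⊕1 = 0
Syndrome (s16...s1) = 01111 → position 15.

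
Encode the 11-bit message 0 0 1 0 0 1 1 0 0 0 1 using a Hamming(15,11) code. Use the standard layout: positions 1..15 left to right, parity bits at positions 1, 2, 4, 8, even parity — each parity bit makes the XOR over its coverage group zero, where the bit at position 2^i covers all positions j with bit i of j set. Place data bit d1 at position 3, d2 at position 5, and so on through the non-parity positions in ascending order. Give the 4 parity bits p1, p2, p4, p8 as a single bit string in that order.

0001

Place data bits at non-power-of-two positions: b3=0, b5=0, b6=1, b7=0, b9=0, b10=1, b11=1, b12=0, b13=0, b14=0, b15=1.
p1 = XOR of data positions {3,5,7,9,11,13,15} = 0⊕0⊕0⊕0⊕1⊕0⊕1 = 0
p2 = XOR of data positions {3,6,7,10,11,14,15} = 0⊕1⊕0⊕1⊕1⊕0⊕1 = 0
p4 = XOR of data positions {5,6,7,12,13,14,15} = 0⊕1⊕0⊕0⊕0⊕0⊕1 = 0
p8 = XOR of data positions {9,10,11,12,13,14,15} = 0⊕1⊕1⊕0⊕0⊕0⊕1 = 1
Parity bits p1,p2,p4,p8 = 0001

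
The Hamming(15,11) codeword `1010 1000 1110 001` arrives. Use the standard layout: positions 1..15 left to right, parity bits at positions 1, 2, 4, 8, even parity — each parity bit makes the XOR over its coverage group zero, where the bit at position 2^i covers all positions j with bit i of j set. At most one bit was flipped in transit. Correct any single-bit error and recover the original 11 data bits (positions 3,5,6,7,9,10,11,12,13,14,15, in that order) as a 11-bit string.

s1: b1⊕b3⊕b5⊕b7⊕b9⊕b11⊕b13⊕b15 = 1⊕1⊕1⊕0⊕1⊕1⊕0⊕1 = 0
s2: b2⊕b3⊕b6⊕b7⊕b10⊕b11⊕b14⊕b15 = 0⊕1⊕0⊕0⊕1⊕1⊕0⊕1 = 0
s4: b4⊕b5⊕b6⊕b7⊕b12⊕b13⊕b14⊕b15 = 0⊕1⊕0⊕0⊕0⊕0⊕0⊕1 = 0
s8: b8⊕b9⊕b10⊕b11⊕b12⊕b13⊕b14⊕b15 = 0⊕1⊕1⊕1⊕0⊕0⊕0⊕1 = 0
Syndrome (s8...s1) = 0000 → position 0 (no error).
No correction needed.
Data bits at positions 3,5,6,7,9,10,11,12,13,14,15: 11001110001

11001110001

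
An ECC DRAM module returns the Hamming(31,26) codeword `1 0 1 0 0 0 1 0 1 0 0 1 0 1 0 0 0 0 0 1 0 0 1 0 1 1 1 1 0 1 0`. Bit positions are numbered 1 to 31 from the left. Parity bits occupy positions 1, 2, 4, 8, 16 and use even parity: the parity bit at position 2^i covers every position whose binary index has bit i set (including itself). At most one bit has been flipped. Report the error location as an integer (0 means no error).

s1: b1⊕b3⊕b5⊕b7⊕b9⊕b11⊕b13⊕b15⊕b17⊕b19⊕b21⊕b23⊕b25⊕b27⊕b29⊕b31 = 1⊕1⊕0⊕1⊕1⊕0⊕0⊕0⊕0⊕0⊕0⊕1⊕1⊕1⊕0⊕0 = 1
s2: b2⊕b3⊕b6⊕b7⊕b10⊕b11⊕b14⊕b15⊕b18⊕b19⊕b22⊕b23⊕b26⊕b27⊕b30⊕b31 = 0⊕1⊕0⊕1⊕0⊕0⊕1⊕0⊕0⊕0⊕0⊕1⊕1⊕1⊕1⊕0 = 1
s4: b4⊕b5⊕b6⊕b7⊕b12⊕b13⊕b14⊕b15⊕b20⊕b21⊕b22⊕b23⊕b28⊕b29⊕b30⊕b31 = 0⊕0⊕0⊕1⊕1⊕0⊕1⊕0⊕1⊕0⊕0⊕1⊕1⊕0⊕1⊕0 = 1
s8: b8⊕b9⊕b10⊕b11⊕b12⊕b13⊕b14⊕b15⊕b24⊕b25⊕b26⊕b27⊕b28⊕b29⊕b30⊕b31 = 0⊕1⊕0⊕0⊕1⊕0⊕1⊕0⊕0⊕1⊕1⊕1⊕1⊕0⊕1⊕0 = 0
s16: b16⊕b17⊕b18⊕b19⊕b20⊕b21⊕b22⊕b23⊕b24⊕b25⊕b26⊕b27⊕b28⊕b29⊕b30⊕b31 = 0⊕0⊕0⊕0⊕1⊕0⊕0⊕1⊕0⊕1⊕1⊕1⊕1⊕0⊕1⊕0 = 1
Syndrome (s16...s1) = 10111 → position 23.

23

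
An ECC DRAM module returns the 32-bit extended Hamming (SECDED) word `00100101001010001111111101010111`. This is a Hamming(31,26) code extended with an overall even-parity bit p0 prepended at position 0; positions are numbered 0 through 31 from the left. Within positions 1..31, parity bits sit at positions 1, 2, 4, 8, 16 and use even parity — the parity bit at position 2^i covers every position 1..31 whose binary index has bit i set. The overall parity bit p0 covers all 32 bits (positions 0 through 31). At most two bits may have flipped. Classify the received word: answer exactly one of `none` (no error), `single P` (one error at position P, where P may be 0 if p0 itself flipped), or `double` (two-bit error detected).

double

s1: b1⊕b3⊕b5⊕b7⊕b9⊕b11⊕b13⊕b15⊕b17⊕b19⊕b21⊕b23⊕b25⊕b27⊕b29⊕b31 = 0⊕0⊕1⊕1⊕0⊕0⊕0⊕0⊕1⊕1⊕1⊕1⊕1⊕1⊕1⊕1 = 0
s2: b2⊕b3⊕b6⊕b7⊕b10⊕b11⊕b14⊕b15⊕b18⊕b19⊕b22⊕b23⊕b26⊕b27⊕b30⊕b31 = 1⊕0⊕0⊕1⊕1⊕0⊕0⊕0⊕1⊕1⊕1⊕1⊕0⊕1⊕1⊕1 = 0
s4: b4⊕b5⊕b6⊕b7⊕b12⊕b13⊕b14⊕b15⊕b20⊕b21⊕b22⊕b23⊕b28⊕b29⊕b30⊕b31 = 0⊕1⊕0⊕1⊕1⊕0⊕0⊕0⊕1⊕1⊕1⊕1⊕0⊕1⊕1⊕1 = 0
s8: b8⊕b9⊕b10⊕b11⊕b12⊕b13⊕b14⊕b15⊕b24⊕b25⊕b26⊕b27⊕b28⊕b29⊕b30⊕b31 = 0⊕0⊕1⊕0⊕1⊕0⊕0⊕0⊕0⊕1⊕0⊕1⊕0⊕1⊕1⊕1 = 1
s16: b16⊕b17⊕b18⊕b19⊕b20⊕b21⊕b22⊕b23⊕b24⊕b25⊕b26⊕b27⊕b28⊕b29⊕b30⊕b31 = 1⊕1⊕1⊕1⊕1⊕1⊕1⊕1⊕0⊕1⊕0⊕1⊕0⊕1⊕1⊕1 = 1
Syndrome (s16...s1) = 11000 → position 24.
Overall parity (XOR of all 32 bits, including p0): 0⊕0⊕1⊕0⊕0⊕1⊕0⊕1⊕0⊕0⊕1⊕0⊕1⊕0⊕0⊕0⊕1⊕1⊕1⊕1⊕1⊕1⊕1⊕1⊕0⊕1⊕0⊕1⊕0⊕1⊕1⊕1 = 0
Overall=0, syndrome position=24 → double-bit error detected (uncorrectable).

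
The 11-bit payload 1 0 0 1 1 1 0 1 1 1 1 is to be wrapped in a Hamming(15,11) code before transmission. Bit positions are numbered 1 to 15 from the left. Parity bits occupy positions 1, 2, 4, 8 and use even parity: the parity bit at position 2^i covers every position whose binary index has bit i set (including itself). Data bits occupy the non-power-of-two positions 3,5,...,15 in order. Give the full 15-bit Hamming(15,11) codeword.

Place data bits at non-power-of-two positions: b3=1, b5=0, b6=0, b7=1, b9=1, b10=1, b11=0, b12=1, b13=1, b14=1, b15=1.
p1 = XOR of data positions {3,5,7,9,11,13,15} = 1⊕0⊕1⊕1⊕0⊕1⊕1 = 1
p2 = XOR of data positions {3,6,7,10,11,14,15} = 1⊕0⊕1⊕1⊕0⊕1⊕1 = 1
p4 = XOR of data positions {5,6,7,12,13,14,15} = 0⊕0⊕1⊕1⊕1⊕1⊕1 = 1
p8 = XOR of data positions {9,10,11,12,13,14,15} = 1⊕1⊕0⊕1⊕1⊕1⊕1 = 0
Codeword b1..b15 = 111100101101111

111100101101111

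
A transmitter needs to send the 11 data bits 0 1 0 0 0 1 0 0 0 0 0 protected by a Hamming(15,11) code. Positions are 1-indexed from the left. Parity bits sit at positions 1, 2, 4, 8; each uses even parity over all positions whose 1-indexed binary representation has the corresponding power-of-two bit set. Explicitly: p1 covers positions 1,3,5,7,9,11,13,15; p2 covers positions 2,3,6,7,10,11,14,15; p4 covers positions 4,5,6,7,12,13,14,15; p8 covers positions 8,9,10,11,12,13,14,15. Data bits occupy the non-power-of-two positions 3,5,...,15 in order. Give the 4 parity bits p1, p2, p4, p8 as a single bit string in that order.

1111

Place data bits at non-power-of-two positions: b3=0, b5=1, b6=0, b7=0, b9=0, b10=1, b11=0, b12=0, b13=0, b14=0, b15=0.
p1 = XOR of data positions {3,5,7,9,11,13,15} = 0⊕1⊕0⊕0⊕0⊕0⊕0 = 1
p2 = XOR of data positions {3,6,7,10,11,14,15} = 0⊕0⊕0⊕1⊕0⊕0⊕0 = 1
p4 = XOR of data positions {5,6,7,12,13,14,15} = 1⊕0⊕0⊕0⊕0⊕0⊕0 = 1
p8 = XOR of data positions {9,10,11,12,13,14,15} = 0⊕1⊕0⊕0⊕0⊕0⊕0 = 1
Parity bits p1,p2,p4,p8 = 1111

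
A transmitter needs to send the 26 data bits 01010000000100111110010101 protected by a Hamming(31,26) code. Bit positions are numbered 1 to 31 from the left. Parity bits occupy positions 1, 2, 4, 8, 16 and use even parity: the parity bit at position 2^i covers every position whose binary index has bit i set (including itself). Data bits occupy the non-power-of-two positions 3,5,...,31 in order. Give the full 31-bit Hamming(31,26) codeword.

Place data bits at non-power-of-two positions: b3=0, b5=1, b6=0, b7=1, b9=0, b10=0, b11=0, b12=0, b13=0, b14=0, b15=0, b17=1, b18=0, b19=0, b20=1, b21=1, b22=1, b23=1, b24=1, b25=0, b26=0, b27=1, b28=0, b29=1, b30=0, b31=1.
p1 = XOR of data positions {3,5,7,9,11,13,15,17,19,21,23,25,27,29,31} = 0⊕1⊕1⊕0⊕0⊕0⊕0⊕1⊕0⊕1⊕1⊕0⊕1⊕1⊕1 = 0
p2 = XOR of data positions {3,6,7,10,11,14,15,18,19,22,23,26,27,30,31} = 0⊕0⊕1⊕0⊕0⊕0⊕0⊕0⊕0⊕1⊕1⊕0⊕1⊕0⊕1 = 1
p4 = XOR of data positions {5,6,7,12,13,14,15,20,21,22,23,28,29,30,31} = 1⊕0⊕1⊕0⊕0⊕0⊕0⊕1⊕1⊕1⊕1⊕0⊕1⊕0⊕1 = 0
p8 = XOR of data positions {9,10,11,12,13,14,15,24,25,26,27,28,29,30,31} = 0⊕0⊕0⊕0⊕0⊕0⊕0⊕1⊕0⊕0⊕1⊕0⊕1⊕0⊕1 = 0
p16 = XOR of data positions {17,18,19,20,21,22,23,24,25,26,27,28,29,30,31} = 1⊕0⊕0⊕1⊕1⊕1⊕1⊕1⊕0⊕0⊕1⊕0⊕1⊕0⊕1 = 1
Codeword b1..b31 = 0100101000000001100111110010101

0100101000000001100111110010101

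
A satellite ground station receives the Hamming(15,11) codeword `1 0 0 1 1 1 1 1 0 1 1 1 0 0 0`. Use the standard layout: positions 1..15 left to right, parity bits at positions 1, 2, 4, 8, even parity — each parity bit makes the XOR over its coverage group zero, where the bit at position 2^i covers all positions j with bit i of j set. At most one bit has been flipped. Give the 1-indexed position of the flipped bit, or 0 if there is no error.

4

s1: b1⊕b3⊕b5⊕b7⊕b9⊕b11⊕b13⊕b15 = 1⊕0⊕1⊕1⊕0⊕1⊕0⊕0 = 0
s2: b2⊕b3⊕b6⊕b7⊕b10⊕b11⊕b14⊕b15 = 0⊕0⊕1⊕1⊕1⊕1⊕0⊕0 = 0
s4: b4⊕b5⊕b6⊕b7⊕b12⊕b13⊕b14⊕b15 = 1⊕1⊕1⊕1⊕1⊕0⊕0⊕0 = 1
s8: b8⊕b9⊕b10⊕b11⊕b12⊕b13⊕b14⊕b15 = 1⊕0⊕1⊕1⊕1⊕0⊕0⊕0 = 0
Syndrome (s8...s1) = 0100 → position 4.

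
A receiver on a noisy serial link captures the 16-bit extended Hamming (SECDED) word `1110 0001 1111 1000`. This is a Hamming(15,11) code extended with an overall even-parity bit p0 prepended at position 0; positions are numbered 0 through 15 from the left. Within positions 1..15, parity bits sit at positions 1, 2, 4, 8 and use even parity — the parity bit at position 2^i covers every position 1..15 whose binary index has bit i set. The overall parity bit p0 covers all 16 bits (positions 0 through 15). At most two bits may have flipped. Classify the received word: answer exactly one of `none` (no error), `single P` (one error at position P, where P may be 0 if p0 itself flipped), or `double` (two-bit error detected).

s1: b1⊕b3⊕b5⊕b7⊕b9⊕b11⊕b13⊕b15 = 1⊕0⊕0⊕1⊕1⊕1⊕0⊕0 = 0
s2: b2⊕b3⊕b6⊕b7⊕b10⊕b11⊕b14⊕b15 = 1⊕0⊕0⊕1⊕1⊕1⊕0⊕0 = 0
s4: b4⊕b5⊕b6⊕b7⊕b12⊕b13⊕b14⊕b15 = 0⊕0⊕0⊕1⊕1⊕0⊕0⊕0 = 0
s8: b8⊕b9⊕b10⊕b11⊕b12⊕b13⊕b14⊕b15 = 1⊕1⊕1⊕1⊕1⊕0⊕0⊕0 = 1
Syndrome (s8...s1) = 1000 → position 8.
Overall parity (XOR of all 16 bits, including p0): 1⊕1⊕1⊕0⊕0⊕0⊕0⊕1⊕1⊕1⊕1⊕1⊕1⊕0⊕0⊕0 = 1
Overall=1, syndrome position=8 → single-bit error at position 8.

single 8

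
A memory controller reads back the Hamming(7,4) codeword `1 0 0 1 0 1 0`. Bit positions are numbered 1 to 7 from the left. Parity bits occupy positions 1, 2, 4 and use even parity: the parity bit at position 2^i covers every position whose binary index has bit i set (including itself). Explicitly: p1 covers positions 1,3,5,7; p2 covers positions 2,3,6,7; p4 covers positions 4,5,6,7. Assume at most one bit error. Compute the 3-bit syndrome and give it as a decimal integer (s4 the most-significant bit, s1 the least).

s1: b1⊕b3⊕b5⊕b7 = 1⊕0⊕0⊕0 = 1
s2: b2⊕b3⊕b6⊕b7 = 0⊕0⊕1⊕0 = 1
s4: b4⊕b5⊕b6⊕b7 = 1⊕0⊕1⊕0 = 0
Syndrome (s4...s1) = 011 → position 3.

3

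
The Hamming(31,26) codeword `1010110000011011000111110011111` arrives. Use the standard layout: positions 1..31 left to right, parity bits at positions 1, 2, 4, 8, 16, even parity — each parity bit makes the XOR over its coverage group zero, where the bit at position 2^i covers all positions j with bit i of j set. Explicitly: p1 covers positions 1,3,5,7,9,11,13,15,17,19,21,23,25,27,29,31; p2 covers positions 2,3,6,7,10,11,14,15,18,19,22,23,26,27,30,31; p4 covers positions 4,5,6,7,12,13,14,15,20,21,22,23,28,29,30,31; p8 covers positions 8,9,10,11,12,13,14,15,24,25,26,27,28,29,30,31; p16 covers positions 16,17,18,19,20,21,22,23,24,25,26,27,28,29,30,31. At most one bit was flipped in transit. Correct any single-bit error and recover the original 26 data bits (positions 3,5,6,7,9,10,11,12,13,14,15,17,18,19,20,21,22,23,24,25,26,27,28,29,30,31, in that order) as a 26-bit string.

s1: b1⊕b3⊕b5⊕b7⊕b9⊕b11⊕b13⊕b15⊕b17⊕b19⊕b21⊕b23⊕b25⊕b27⊕b29⊕b31 = 1⊕1⊕1⊕0⊕0⊕0⊕1⊕1⊕0⊕0⊕1⊕1⊕0⊕1⊕1⊕1 = 0
s2: b2⊕b3⊕b6⊕b7⊕b10⊕b11⊕b14⊕b15⊕b18⊕b19⊕b22⊕b23⊕b26⊕b27⊕b30⊕b31 = 0⊕1⊕1⊕0⊕0⊕0⊕0⊕1⊕0⊕0⊕1⊕1⊕0⊕1⊕1⊕1 = 0
s4: b4⊕b5⊕b6⊕b7⊕b12⊕b13⊕b14⊕b15⊕b20⊕b21⊕b22⊕b23⊕b28⊕b29⊕b30⊕b31 = 0⊕1⊕1⊕0⊕1⊕1⊕0⊕1⊕1⊕1⊕1⊕1⊕1⊕1⊕1⊕1 = 1
s8: b8⊕b9⊕b10⊕b11⊕b12⊕b13⊕b14⊕b15⊕b24⊕b25⊕b26⊕b27⊕b28⊕b29⊕b30⊕b31 = 0⊕0⊕0⊕0⊕1⊕1⊕0⊕1⊕1⊕0⊕0⊕1⊕1⊕1⊕1⊕1 = 1
s16: b16⊕b17⊕b18⊕b19⊕b20⊕b21⊕b22⊕b23⊕b24⊕b25⊕b26⊕b27⊕b28⊕b29⊕b30⊕b31 = 1⊕0⊕0⊕0⊕1⊕1⊕1⊕1⊕1⊕0⊕0⊕1⊕1⊕1⊕1⊕1 = 1
Syndrome (s16...s1) = 11100 → position 28.
Flip bit 28: corrected codeword = 1010110000011011000111110010111
Data bits at positions 3,5,6,7,9,10,11,12,13,14,15,17,18,19,20,21,22,23,24,25,26,27,28,29,30,31: 11100001101000111110010111

11100001101000111110010111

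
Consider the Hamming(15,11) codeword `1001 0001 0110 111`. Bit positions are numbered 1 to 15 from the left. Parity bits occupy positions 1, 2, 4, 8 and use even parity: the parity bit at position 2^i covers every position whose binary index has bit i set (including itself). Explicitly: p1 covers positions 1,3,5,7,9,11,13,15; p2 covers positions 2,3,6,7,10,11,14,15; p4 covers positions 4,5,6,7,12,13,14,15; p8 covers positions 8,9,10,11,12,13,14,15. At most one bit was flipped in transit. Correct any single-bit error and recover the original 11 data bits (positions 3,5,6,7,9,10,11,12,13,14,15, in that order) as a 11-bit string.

s1: b1⊕b3⊕b5⊕b7⊕b9⊕b11⊕b13⊕b15 = 1⊕0⊕0⊕0⊕0⊕1⊕1⊕1 = 0
s2: b2⊕b3⊕b6⊕b7⊕b10⊕b11⊕b14⊕b15 = 0⊕0⊕0⊕0⊕1⊕1⊕1⊕1 = 0
s4: b4⊕b5⊕b6⊕b7⊕b12⊕b13⊕b14⊕b15 = 1⊕0⊕0⊕0⊕0⊕1⊕1⊕1 = 0
s8: b8⊕b9⊕b10⊕b11⊕b12⊕b13⊕b14⊕b15 = 1⊕0⊕1⊕1⊕0⊕1⊕1⊕1 = 0
Syndrome (s8...s1) = 0000 → position 0 (no error).
No correction needed.
Data bits at positions 3,5,6,7,9,10,11,12,13,14,15: 00000110111

00000110111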